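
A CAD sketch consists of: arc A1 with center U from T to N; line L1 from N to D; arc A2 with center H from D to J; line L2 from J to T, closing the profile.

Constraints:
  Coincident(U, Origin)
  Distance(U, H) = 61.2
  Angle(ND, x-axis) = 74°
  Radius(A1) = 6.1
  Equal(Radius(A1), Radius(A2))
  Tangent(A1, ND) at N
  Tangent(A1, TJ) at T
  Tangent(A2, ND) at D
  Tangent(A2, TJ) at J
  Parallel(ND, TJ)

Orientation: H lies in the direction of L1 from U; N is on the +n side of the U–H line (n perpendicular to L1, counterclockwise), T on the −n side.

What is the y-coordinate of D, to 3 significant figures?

60.5

The slot axis is L1's direction at 74.0°, so u = (cos 74.0°, sin 74.0°) = (0.276, 0.961) and n = (−sin 74.0°, cos 74.0°) = (-0.961, 0.276). U is at the origin and H lies 61.2 along u from U, so H = 61.2·u = (16.9, 58.8). Tangency of A1 to both parallel lines with radius 6.1 puts N and T at U ± 6.1·n: N = (-5.86, 1.68), T = (5.86, -1.68). Equal radii place D and J the same way about H: D = H + 6.1·n = (11.0, 60.5), J = H − 6.1·n = (22.7, 57.1). So D.y = 60.5.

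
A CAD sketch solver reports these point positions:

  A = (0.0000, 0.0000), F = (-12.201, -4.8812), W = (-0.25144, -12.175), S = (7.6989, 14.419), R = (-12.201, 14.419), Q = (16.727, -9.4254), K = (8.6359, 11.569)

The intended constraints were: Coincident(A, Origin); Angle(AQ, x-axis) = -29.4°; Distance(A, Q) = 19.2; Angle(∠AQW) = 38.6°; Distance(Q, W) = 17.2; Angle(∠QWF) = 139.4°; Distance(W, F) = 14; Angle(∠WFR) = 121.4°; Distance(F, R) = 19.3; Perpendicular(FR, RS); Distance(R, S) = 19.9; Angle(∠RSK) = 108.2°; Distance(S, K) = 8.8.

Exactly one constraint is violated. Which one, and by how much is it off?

Distance(S, K) = 8.8 — off by 5.80.

A = (0.00, 0.00) ✓; AQ at -29.40° ✓; |AQ| = 19.20 ✓; ∠AQW = 38.60° ✓; |QW| = 17.20 ✓; ∠QWF = 139.4° ✓; |WF| = 14.00 ✓; ∠WFR = 121.4° ✓; |FR| = 19.30 ✓; ∠(FR, RS) = 90.00° ✓; |RS| = 19.90 ✓; ∠RSK = 108.2° ✓; |SK| = 3.000 ✗.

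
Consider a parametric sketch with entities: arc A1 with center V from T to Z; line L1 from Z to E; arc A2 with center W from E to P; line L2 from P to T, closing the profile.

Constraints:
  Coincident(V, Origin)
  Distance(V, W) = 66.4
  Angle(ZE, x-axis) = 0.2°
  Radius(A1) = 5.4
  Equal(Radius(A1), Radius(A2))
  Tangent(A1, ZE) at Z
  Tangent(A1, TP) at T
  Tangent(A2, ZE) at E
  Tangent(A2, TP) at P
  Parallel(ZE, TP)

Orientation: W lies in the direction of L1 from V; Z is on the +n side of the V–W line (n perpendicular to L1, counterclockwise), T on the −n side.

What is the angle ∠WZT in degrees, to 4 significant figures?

85.35°

The slot axis is L1's direction at 0.2°, so u = (cos 0.2°, sin 0.2°) = (1.000, 0.003491) and n = (−sin 0.2°, cos 0.2°) = (-0.003491, 1.000). V is at the origin and W lies 66.4 along u from V, so W = 66.4·u = (66.40, 0.2318). Tangency of A1 to both parallel lines with radius 5.4 puts Z and T at V ± 5.4·n: Z = (-0.01885, 5.400), T = (0.01885, -5.400). Then cos ∠WZT = ZW·ZT / (|ZW||ZT|), giving 85.35°.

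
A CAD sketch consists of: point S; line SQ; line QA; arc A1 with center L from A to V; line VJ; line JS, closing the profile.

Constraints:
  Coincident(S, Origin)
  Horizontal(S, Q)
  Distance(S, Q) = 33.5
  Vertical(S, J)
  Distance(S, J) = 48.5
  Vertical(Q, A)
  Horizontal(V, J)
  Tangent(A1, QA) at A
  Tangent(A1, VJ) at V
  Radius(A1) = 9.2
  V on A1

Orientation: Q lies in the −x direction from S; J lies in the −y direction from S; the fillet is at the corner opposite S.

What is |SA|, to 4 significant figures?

51.64

The virtual corner opposite S is at (-33.50, -48.50). Tangency of A1 to QA means the radius LA is perpendicular to QA and tangency of A1 to VJ means the radius LV is perpendicular to VJ, with radius 9.2, so the center L sits 9.2 in from both sides at L = (-24.30, -39.30). That places the tangent points at A = (-33.50, -39.30) on QA and V = (-24.30, -48.50) on VJ. Then |SA| = |A − S| = 51.64.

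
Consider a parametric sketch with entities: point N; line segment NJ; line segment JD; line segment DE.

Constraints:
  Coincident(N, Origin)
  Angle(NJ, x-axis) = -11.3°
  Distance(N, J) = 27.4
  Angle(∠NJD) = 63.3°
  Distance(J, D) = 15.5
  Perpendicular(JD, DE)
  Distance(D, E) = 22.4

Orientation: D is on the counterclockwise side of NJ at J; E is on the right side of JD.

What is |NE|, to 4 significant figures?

46.99

N is at the origin; NJ runs at -11.3° with length 27.4, so J = 27.4·(cos -11.3°, sin -11.3°) = (26.87, -5.369). ∠NJD = 63.3°, so JD runs at -11.3° + (180° − 63.3°) = 105.4° from the x-axis; with |JD| = 15.5, D = J + 15.5·(cos 105.4°, sin 105.4°) = (22.75, 9.575). The perpendicularity gives DE at right angles to JD; with |DE| = 22.4 on the right of JD, E = D + 22.4·(0.9641, 0.2656) = (44.35, 15.52). Then |NE| = |E − N| = 46.99.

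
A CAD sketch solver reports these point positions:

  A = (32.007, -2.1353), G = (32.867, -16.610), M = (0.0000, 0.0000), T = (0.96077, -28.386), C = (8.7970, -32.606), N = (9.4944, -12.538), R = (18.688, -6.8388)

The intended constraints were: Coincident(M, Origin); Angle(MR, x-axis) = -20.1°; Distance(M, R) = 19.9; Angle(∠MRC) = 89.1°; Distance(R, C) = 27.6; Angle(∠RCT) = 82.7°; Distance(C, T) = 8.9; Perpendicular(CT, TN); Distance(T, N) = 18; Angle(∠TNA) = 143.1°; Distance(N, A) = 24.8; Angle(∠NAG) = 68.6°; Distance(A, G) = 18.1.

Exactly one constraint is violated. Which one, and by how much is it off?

Distance(A, G) = 18.1 — off by 3.60.

M = (0.00, 0.00) ✓; MR at -20.10° ✓; |MR| = 19.90 ✓; ∠MRC = 89.10° ✓; |RC| = 27.60 ✓; ∠RCT = 82.70° ✓; |CT| = 8.900 ✓; ∠(CT, TN) = 90.00° ✓; |TN| = 18.00 ✓; ∠TNA = 143.1° ✓; |NA| = 24.80 ✓; ∠NAG = 68.60° ✓; |AG| = 14.50 ✗.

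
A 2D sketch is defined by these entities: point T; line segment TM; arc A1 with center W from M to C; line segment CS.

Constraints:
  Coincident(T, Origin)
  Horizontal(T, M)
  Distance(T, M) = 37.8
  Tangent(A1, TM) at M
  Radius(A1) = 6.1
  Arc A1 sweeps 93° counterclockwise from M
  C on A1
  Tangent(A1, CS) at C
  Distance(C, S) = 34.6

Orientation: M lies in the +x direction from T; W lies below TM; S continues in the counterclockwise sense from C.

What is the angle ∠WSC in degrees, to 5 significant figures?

9.9985°

On A1, M sits at bearing 90° from W; a 93° counterclockwise sweep puts C at bearing 183°, so C = W + 6.1·(cos 183°, sin 183°) = (31.708, -6.4192). A1 meets CS tangentially, so WC is at right angles to CS, so CS runs along (−sin 183°, cos 183°); with |CS| = 34.6, S = (33.519, -40.972). Then cos ∠WSC = SW·SC / (|SW||SC|), giving 9.9985°.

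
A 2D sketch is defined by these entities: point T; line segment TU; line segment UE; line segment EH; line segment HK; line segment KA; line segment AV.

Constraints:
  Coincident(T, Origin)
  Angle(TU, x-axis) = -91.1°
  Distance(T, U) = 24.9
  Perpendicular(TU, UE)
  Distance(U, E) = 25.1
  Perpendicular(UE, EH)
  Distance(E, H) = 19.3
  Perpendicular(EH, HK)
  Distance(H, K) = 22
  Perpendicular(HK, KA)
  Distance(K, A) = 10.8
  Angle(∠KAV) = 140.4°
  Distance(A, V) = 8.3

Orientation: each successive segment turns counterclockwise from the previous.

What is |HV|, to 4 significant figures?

23.98

HK is perpendicular to KA, so KA runs at -91.10°; with |KA| = 10.8, A = (2.785, -16.46). ∠KAV = 140.4° gives AV at -51.50° from the x-axis; with |AV| = 8.3, V = (7.951, -22.95). Then |HV| = |V − H| = 23.98.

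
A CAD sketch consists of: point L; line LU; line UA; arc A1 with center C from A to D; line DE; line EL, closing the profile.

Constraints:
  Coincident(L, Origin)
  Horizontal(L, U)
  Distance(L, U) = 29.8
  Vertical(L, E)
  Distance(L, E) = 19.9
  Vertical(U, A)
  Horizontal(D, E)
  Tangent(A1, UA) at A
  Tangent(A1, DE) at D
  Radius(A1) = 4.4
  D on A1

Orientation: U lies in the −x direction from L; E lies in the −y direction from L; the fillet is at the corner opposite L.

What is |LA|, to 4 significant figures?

33.59

L is at the origin; L and U share the same y with |LU| = 29.8 and U on the −x side, so U = (-29.80, 0.000). L and E share the same x with |LE| = 19.9 and E on the −y side, so E = (0.000, -19.90). The virtual corner opposite L is at (-29.80, -19.90). Since A1 is tangent to UA there, CA ⟂ UA and A1 meets DE tangentially, so CD is at right angles to DE, with radius 4.4, so the center C sits 4.4 in from both sides at C = (-25.40, -15.50). That places the tangent points at A = (-29.80, -15.50) on UA and D = (-25.40, -19.90) on DE. Then |LA| = |A − L| = 33.59.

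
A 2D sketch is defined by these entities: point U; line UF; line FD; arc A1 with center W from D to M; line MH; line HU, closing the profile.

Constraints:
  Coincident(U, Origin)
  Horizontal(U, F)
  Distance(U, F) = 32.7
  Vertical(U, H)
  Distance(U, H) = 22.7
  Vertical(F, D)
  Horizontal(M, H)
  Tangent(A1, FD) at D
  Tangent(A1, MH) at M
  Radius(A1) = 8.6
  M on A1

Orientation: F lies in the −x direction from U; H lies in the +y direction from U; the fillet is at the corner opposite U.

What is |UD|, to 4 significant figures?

35.61

The virtual corner opposite U is at (-32.70, 22.70). A1 meets FD tangentially, so WD is at right angles to FD and since A1 is tangent to MH there, WM ⟂ MH, with radius 8.6, so the center W sits 8.6 in from both sides at W = (-24.10, 14.10). That places the tangent points at D = (-32.70, 14.10) on FD and M = (-24.10, 22.70) on MH. Then |UD| = |D − U| = 35.61.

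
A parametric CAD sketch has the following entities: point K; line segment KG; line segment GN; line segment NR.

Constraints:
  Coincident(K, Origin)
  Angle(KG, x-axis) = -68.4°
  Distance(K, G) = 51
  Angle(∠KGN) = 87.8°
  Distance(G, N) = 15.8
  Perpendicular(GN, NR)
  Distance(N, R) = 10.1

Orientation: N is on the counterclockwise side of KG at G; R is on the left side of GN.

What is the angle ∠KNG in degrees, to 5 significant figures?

74.804°

K is at the origin; KG runs at -68.4° with length 51.0, so G = 51.0·(cos -68.4°, sin -68.4°) = (18.774, -47.419). ∠KGN = 87.8°, so GN runs at -68.4° + (180° − 87.8°) = 23.800° from the x-axis; with |GN| = 15.8, N = G + 15.8·(cos 23.800°, sin 23.800°) = (33.231, -41.043). Then cos ∠KNG = NK·NG / (|NK||NG|), giving 74.804°.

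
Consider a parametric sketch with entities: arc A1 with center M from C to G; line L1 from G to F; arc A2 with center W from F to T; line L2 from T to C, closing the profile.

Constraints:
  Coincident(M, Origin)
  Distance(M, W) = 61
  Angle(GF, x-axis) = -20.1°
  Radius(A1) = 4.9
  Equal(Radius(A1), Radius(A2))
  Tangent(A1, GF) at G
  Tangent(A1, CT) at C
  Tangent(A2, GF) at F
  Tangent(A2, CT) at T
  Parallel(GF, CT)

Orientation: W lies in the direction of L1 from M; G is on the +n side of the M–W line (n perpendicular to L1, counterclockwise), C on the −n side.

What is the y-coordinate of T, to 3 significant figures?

-25.6

Tangency of A1 to both parallel lines with radius 4.9 puts G and C at M ± 4.9·n: G = (1.68, 4.60), C = (-1.68, -4.60). Equal radii place F and T the same way about W: F = W + 4.9·n = (59.0, -16.4), T = W − 4.9·n = (55.6, -25.6). So T.y = -25.6.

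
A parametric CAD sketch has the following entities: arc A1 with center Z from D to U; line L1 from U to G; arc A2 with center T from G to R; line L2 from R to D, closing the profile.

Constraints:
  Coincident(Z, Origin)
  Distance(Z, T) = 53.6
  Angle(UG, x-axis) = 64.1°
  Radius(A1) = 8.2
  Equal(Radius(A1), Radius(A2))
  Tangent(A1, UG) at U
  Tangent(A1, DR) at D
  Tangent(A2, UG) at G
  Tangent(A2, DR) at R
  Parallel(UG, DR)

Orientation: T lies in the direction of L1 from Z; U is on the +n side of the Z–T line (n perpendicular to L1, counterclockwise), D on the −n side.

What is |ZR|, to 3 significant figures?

54.2

The slot axis is L1's direction at 64.1°, so u = (cos 64.1°, sin 64.1°) = (0.437, 0.900) and n = (−sin 64.1°, cos 64.1°) = (-0.900, 0.437). Z is at the origin and T lies 53.6 along u from Z, so T = 53.6·u = (23.4, 48.2). Tangency of A1 to both parallel lines with radius 8.2 puts U and D at Z ± 8.2·n: U = (-7.38, 3.58), D = (7.38, -3.58). Equal radii place G and R the same way about T: G = T + 8.2·n = (16.0, 51.8), R = T − 8.2·n = (30.8, 44.6). Then |ZR| = |R − Z| = 54.2.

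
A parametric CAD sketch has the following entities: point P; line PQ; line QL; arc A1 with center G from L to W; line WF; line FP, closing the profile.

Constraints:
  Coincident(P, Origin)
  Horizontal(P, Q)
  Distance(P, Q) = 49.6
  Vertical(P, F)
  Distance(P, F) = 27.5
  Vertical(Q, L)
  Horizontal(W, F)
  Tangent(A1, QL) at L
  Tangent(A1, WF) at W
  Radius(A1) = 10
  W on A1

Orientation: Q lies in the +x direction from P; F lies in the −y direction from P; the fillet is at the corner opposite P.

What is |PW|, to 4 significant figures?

48.21

The virtual corner opposite P is at (49.60, -27.50). Since A1 is tangent to QL there, GL ⟂ QL and since A1 is tangent to WF there, GW ⟂ WF, with radius 10.0, so the center G sits 10.0 in from both sides at G = (39.60, -17.50). That places the tangent points at L = (49.60, -17.50) on QL and W = (39.60, -27.50) on WF. Then |PW| = |W − P| = 48.21.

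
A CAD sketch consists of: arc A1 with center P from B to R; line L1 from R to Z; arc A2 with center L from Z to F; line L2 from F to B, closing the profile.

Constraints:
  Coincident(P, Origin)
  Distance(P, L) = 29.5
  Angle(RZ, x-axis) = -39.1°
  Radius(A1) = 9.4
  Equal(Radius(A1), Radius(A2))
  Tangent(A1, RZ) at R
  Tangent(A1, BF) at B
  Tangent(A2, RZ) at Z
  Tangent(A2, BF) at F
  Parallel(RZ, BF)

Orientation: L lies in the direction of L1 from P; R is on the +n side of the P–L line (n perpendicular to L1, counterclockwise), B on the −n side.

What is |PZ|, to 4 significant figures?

30.96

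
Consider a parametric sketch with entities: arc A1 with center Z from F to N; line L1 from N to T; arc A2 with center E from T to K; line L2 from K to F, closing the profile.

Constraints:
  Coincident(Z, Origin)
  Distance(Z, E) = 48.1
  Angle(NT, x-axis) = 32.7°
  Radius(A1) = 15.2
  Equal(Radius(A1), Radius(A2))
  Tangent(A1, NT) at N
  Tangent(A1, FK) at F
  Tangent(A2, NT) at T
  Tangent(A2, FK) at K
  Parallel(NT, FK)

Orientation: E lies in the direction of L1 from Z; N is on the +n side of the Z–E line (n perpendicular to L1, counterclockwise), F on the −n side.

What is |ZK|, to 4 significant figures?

50.44

The slot axis is L1's direction at 32.7°, so u = (cos 32.7°, sin 32.7°) = (0.8415, 0.5402) and n = (−sin 32.7°, cos 32.7°) = (-0.5402, 0.8415). Z is at the origin and E lies 48.1 along u from Z, so E = 48.1·u = (40.48, 25.99). Tangency of A1 to both parallel lines with radius 15.2 puts N and F at Z ± 15.2·n: N = (-8.212, 12.79), F = (8.212, -12.79). Equal radii place T and K the same way about E: T = E + 15.2·n = (32.27, 38.78), K = E − 15.2·n = (48.69, 13.19). Then |ZK| = |K − Z| = 50.44.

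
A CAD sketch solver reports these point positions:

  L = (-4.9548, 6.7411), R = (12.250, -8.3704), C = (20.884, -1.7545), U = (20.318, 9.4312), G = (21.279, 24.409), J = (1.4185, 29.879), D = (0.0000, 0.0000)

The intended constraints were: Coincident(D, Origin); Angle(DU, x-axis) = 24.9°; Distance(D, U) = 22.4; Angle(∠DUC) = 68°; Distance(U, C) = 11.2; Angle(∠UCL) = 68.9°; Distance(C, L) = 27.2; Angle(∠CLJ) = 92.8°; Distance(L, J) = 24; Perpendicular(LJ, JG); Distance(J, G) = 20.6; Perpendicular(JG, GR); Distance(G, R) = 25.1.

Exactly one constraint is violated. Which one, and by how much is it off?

Distance(G, R) = 25.1 — off by 8.90.

D = (0.00, 0.00) ✓; DU at 24.90° ✓; |DU| = 22.40 ✓; ∠DUC = 68.00° ✓; |UC| = 11.20 ✓; ∠UCL = 68.90° ✓; |CL| = 27.20 ✓; ∠CLJ = 92.80° ✓; |LJ| = 24.00 ✓; ∠(LJ, JG) = 90.00° ✓; |JG| = 20.60 ✓; ∠(JG, GR) = 90.00° ✓; |GR| = 34.00 ✗.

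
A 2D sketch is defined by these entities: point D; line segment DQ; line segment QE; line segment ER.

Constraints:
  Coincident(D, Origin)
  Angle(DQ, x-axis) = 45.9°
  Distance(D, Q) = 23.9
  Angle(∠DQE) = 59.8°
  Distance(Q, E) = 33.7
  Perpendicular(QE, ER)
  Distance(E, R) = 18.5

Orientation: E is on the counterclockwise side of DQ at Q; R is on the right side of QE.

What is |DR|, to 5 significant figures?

44.756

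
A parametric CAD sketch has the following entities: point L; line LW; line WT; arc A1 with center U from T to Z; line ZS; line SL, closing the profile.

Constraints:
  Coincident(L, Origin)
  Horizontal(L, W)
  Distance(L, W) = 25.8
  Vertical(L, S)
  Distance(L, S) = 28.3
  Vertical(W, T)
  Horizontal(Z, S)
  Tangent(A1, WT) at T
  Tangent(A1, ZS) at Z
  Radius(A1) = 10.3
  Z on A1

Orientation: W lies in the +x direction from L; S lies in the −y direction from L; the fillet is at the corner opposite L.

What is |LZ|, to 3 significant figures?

32.3

The virtual corner opposite L is at (25.8, -28.3). The tangent condition forces UT to be normal to WT and A1 meets ZS tangentially, so UZ is at right angles to ZS, with radius 10.3, so the center U sits 10.3 in from both sides at U = (15.5, -18.0). That places the tangent points at T = (25.8, -18.0) on WT and Z = (15.5, -28.3) on ZS. Then |LZ| = |Z − L| = 32.3.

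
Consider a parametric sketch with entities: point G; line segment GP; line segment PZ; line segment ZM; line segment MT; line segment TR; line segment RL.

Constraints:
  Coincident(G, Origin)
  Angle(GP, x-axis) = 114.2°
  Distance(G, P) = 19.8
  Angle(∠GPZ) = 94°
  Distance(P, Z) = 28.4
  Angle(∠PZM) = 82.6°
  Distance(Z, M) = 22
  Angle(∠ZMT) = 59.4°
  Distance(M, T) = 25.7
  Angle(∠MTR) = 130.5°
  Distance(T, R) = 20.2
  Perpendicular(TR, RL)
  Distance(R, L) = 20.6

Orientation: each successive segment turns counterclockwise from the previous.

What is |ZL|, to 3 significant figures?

15.5

∠MTR = 130.5° gives TR at 108° from the x-axis; with |TR| = 20.2, R = (-17.2, 29.8). The perpendicularity gives RL at right angles to TR, so RL runs at -162°; with |RL| = 20.6, L = (-36.8, 23.6). Then |ZL| = |L − Z| = 15.5.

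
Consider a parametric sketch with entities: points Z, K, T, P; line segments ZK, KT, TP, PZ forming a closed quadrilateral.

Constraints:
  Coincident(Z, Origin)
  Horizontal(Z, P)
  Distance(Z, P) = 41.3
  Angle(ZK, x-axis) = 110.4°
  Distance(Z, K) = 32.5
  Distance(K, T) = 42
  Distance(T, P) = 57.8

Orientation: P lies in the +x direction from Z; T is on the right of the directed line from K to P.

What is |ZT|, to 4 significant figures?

19.11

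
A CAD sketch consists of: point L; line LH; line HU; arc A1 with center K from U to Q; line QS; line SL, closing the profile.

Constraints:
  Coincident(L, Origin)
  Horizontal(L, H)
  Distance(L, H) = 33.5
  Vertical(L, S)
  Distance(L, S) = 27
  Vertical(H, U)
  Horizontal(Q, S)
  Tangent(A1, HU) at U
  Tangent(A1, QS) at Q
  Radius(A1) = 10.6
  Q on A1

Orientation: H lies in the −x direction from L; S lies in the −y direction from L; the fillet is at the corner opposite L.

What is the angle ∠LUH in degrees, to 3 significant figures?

63.9°

The virtual corner opposite L is at (-33.5, -27.0). The tangent condition forces KU to be normal to HU and the tangent condition forces KQ to be normal to QS, with radius 10.6, so the center K sits 10.6 in from both sides at K = (-22.9, -16.4). That places the tangent points at U = (-33.5, -16.4) on HU and Q = (-22.9, -27.0) on QS. Then cos ∠LUH = UL·UH / (|UL||UH|), giving 63.9°.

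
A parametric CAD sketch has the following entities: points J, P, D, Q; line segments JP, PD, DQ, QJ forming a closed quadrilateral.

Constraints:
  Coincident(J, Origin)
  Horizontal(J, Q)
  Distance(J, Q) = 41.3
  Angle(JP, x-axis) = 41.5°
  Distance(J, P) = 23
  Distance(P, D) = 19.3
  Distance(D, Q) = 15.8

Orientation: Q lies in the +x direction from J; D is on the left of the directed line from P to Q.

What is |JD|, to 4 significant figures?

39.51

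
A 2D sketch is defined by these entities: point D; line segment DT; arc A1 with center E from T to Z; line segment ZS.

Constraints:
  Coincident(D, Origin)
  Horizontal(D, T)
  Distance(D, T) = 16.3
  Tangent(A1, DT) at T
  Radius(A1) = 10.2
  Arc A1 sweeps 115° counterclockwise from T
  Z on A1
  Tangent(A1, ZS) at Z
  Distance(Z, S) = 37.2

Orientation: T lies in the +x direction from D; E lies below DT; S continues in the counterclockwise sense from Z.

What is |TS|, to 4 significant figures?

48.66

On A1, T sits at bearing 90° from E; a 115° counterclockwise sweep puts Z at bearing 205°, so Z = E + 10.2·(cos 205°, sin 205°) = (7.056, -14.51). The tangent condition forces EZ to be normal to ZS, so ZS runs along (−sin 205°, cos 205°); with |ZS| = 37.2, S = (22.78, -48.23). Then |TS| = |S − T| = 48.66.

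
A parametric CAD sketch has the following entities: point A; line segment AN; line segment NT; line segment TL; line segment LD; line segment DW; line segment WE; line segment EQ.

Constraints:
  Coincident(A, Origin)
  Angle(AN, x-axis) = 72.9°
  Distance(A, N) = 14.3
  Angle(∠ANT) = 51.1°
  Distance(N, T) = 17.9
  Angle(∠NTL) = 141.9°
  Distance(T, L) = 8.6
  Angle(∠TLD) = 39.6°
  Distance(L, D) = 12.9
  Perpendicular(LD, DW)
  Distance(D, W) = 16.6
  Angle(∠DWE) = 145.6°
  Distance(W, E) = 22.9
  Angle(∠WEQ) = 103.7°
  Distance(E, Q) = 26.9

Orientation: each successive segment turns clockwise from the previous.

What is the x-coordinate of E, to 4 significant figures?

42.52

LD ⟂ DW, so DW runs at 35.50°; with |DW| = 16.6, W = (19.62, 10.39). ∠DWE = 145.6° gives WE at 1.100° from the x-axis; with |WE| = 22.9, E = (42.52, 10.83). So E.x = 42.52.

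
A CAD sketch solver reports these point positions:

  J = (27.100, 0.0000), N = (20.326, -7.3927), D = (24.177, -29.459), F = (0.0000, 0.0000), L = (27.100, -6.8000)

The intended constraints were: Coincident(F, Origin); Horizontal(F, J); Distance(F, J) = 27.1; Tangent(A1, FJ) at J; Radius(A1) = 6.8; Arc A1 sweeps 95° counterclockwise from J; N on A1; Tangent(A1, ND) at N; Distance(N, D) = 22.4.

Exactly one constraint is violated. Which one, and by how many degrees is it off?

Tangent(A1, ND) at N — off by 4.90°.

F = (0.00, 0.00) ✓; F.y = 0.00, J.y = 0.00 ✓; |FJ| = 27.10 ✓; ∠(LJ, JF) = 90.00° ✓; |LJ| = 6.800 ✓; bearing(L→N) − bearing(L→J) = 95.00° ✓; |LN| = 6.800 ✓; ∠(LN, ND) = 85.10° ✗; |ND| = 22.40 ✓.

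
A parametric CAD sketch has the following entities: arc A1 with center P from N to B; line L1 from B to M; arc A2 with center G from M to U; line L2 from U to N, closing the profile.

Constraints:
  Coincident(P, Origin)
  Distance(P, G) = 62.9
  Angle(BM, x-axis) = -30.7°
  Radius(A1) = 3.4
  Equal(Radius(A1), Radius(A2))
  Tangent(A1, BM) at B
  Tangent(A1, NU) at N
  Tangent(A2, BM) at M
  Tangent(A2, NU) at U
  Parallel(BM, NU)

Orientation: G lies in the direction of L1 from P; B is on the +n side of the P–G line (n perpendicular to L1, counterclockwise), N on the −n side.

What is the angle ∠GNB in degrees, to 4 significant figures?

86.91°

The slot axis is L1's direction at -30.7°, so u = (cos -30.7°, sin -30.7°) = (0.8599, -0.5105) and n = (−sin -30.7°, cos -30.7°) = (0.5105, 0.8599). P is at the origin and G lies 62.9 along u from P, so G = 62.9·u = (54.08, -32.11). Tangency of A1 to both parallel lines with radius 3.4 puts B and N at P ± 3.4·n: B = (1.736, 2.923), N = (-1.736, -2.923). Then cos ∠GNB = NG·NB / (|NG||NB|), giving 86.91°.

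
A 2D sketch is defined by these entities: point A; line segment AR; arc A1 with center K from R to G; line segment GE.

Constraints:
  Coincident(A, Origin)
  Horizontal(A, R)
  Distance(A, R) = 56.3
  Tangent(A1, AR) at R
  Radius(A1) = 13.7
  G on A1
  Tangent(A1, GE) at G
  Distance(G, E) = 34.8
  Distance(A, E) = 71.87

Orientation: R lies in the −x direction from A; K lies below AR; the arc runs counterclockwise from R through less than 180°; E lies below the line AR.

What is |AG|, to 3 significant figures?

71.2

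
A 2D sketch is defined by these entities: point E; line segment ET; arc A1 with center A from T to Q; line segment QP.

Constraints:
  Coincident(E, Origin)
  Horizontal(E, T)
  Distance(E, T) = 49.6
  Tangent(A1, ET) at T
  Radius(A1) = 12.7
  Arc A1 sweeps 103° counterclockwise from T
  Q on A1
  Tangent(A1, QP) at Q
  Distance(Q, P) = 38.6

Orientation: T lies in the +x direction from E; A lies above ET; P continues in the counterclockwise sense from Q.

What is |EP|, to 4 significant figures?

75.28

On A1, T sits at bearing -90° from A; a 103° counterclockwise sweep puts Q at bearing 13°, so Q = A + 12.7·(cos 13°, sin 13°) = (61.97, 15.56). Tangency of A1 to QP means the radius AQ is perpendicular to QP, so QP runs along (−sin 13°, cos 13°); with |QP| = 38.6, P = (53.29, 53.17). Then |EP| = |P − E| = 75.28.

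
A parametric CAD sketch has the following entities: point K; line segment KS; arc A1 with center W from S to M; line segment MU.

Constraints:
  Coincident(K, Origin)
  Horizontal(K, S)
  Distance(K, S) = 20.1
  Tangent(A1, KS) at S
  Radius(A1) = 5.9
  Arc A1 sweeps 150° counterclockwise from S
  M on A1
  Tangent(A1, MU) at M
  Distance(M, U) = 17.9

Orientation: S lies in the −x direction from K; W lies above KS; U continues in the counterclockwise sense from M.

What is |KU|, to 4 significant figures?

38.27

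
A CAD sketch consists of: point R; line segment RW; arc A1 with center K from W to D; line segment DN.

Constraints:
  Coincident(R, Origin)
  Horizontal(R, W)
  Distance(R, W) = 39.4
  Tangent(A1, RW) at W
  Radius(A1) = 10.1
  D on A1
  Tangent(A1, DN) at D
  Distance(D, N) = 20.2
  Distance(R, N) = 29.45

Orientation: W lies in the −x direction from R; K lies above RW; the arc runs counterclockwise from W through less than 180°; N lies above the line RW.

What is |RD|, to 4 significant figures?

31.25

R is at the origin; RW is horizontal with |RW| = 39.4 and W on the −x side, so W = (-39.40, 0.000). Tangency of A1 to RW means the radius KW is perpendicular to RW, so K = W + (0, 10.1) = (-39.40, 10.10). Since KD ⟂ DN (tangency), |KN| = √(10.1² + 20.2²) = 22.58 regardless of where D sits on A1. So N lies on both circle(R, 29.45) and circle(K, 22.58); the above-RW intersection is N = (-19.98, 21.63). D is the foot of the tangent from N: D = (-30.90, 4.640).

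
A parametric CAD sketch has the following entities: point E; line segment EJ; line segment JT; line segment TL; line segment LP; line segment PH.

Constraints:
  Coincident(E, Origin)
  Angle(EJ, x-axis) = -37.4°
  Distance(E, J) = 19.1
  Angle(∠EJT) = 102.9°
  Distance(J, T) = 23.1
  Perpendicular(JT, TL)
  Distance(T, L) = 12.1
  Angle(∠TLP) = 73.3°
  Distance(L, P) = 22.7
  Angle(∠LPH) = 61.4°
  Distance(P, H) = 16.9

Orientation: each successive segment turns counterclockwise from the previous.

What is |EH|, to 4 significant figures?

30.53

∠TLP = 73.3° gives LP at -123.6° from the x-axis; with |LP| = 22.7, P = (12.66, -6.443). ∠LPH = 61.4° gives PH at -5.000° from the x-axis; with |PH| = 16.9, H = (29.49, -7.916). Then |EH| = |H − E| = 30.53.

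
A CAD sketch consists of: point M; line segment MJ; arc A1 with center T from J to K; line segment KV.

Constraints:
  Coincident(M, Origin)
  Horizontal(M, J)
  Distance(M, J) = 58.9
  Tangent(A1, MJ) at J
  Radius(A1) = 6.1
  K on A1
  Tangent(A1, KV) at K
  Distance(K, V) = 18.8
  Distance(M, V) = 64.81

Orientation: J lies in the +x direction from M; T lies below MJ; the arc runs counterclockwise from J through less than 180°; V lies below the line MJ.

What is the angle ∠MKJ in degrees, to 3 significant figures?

117°

Checks: |TK| = 6.100 ✓; ∠(TK, KV) = 90.00° ✓; |KV| = 18.80 ✓; |MV| = 64.81 ✓.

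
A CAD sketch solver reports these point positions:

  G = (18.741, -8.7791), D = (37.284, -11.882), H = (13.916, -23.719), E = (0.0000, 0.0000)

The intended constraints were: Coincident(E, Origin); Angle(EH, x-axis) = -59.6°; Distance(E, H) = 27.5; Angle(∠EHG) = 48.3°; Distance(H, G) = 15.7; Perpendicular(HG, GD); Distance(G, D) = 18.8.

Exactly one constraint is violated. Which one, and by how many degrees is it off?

Perpendicular(HG, GD) — off by 8.40°.

E = (0.00, 0.00) ✓; EH at -59.60° ✓; |EH| = 27.50 ✓; ∠EHG = 48.30° ✓; |HG| = 15.70 ✓; ∠(HG, GD) = 81.60° ✗; |GD| = 18.80 ✓.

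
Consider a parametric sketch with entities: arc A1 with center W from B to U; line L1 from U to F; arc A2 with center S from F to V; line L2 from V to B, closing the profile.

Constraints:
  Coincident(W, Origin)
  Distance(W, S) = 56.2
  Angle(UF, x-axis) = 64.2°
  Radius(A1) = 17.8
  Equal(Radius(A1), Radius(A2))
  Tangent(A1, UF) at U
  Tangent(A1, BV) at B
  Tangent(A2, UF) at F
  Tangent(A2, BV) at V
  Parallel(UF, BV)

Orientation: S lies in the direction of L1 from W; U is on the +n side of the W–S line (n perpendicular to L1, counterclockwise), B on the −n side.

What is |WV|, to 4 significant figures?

58.95

Tangency of A1 to both parallel lines with radius 17.8 puts U and B at W ± 17.8·n: U = (-16.03, 7.747), B = (16.03, -7.747). Equal radii place F and V the same way about S: F = S + 17.8·n = (8.434, 58.35), V = S − 17.8·n = (40.49, 42.85). Then |WV| = |V − W| = 58.95.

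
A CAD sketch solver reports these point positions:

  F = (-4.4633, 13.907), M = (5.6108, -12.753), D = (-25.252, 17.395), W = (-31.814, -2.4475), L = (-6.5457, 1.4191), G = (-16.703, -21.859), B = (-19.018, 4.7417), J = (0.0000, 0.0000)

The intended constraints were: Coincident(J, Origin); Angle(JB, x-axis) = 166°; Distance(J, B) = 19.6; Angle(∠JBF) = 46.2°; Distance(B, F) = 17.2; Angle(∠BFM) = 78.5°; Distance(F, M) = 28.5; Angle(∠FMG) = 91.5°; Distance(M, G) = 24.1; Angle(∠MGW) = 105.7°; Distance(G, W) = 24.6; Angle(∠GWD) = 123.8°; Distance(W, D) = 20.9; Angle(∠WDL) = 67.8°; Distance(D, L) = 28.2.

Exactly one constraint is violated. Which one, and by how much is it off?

Distance(D, L) = 28.2 — off by 3.60.

J = (0.00, 0.00) ✓; JB at 166.0° ✓; |JB| = 19.60 ✓; ∠JBF = 46.20° ✓; |BF| = 17.20 ✓; ∠BFM = 78.50° ✓; |FM| = 28.50 ✓; ∠FMG = 91.50° ✓; |MG| = 24.10 ✓; ∠MGW = 105.7° ✓; |GW| = 24.60 ✓; ∠GWD = 123.8° ✓; |WD| = 20.90 ✓; ∠WDL = 67.80° ✓; |DL| = 24.60 ✗.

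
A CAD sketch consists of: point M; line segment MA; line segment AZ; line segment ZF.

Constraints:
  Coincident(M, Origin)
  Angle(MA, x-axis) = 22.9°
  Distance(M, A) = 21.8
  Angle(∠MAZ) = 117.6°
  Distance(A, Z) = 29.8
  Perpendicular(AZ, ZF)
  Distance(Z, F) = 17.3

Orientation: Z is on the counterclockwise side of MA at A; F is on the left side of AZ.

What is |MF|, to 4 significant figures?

39.95

M is at the origin; MA runs at 22.9° with length 21.8, so A = 21.8·(cos 22.9°, sin 22.9°) = (20.08, 8.483). ∠MAZ = 117.6°, so AZ runs at 22.9° + (180° − 117.6°) = 85.30° from the x-axis; with |AZ| = 29.8, Z = A + 29.8·(cos 85.30°, sin 85.30°) = (22.52, 38.18). The perpendicularity gives ZF at right angles to AZ; with |ZF| = 17.3 on the left of AZ, F = Z + 17.3·(-0.9966, 0.08194) = (5.282, 39.60). Then |MF| = |F − M| = 39.95.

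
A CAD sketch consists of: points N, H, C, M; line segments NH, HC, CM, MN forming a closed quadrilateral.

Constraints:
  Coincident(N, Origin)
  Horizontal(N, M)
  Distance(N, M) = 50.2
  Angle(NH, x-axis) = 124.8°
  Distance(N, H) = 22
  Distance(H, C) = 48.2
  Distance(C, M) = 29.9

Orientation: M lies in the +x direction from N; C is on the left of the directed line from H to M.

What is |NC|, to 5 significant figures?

43.480

N is at the origin; NM is horizontal with |NM| = 50.2 and M in +x, so M = (50.2, 0). NH runs at 124.8° with |NH| = 22.0, so H = (-12.556, 18.065). C is determined by |HC| = 48.2 and |CM| = 29.9 together: it lies at the intersection of circle(H, 48.2) and circle(M, 29.9). With |HM| = 65.304, the foot of the radical line on HM is 43.595 from H and the perpendicular offset is √(48.2² − 43.595²) = 20.560. Taking the left-of-HM solution: C = (35.026, 25.763).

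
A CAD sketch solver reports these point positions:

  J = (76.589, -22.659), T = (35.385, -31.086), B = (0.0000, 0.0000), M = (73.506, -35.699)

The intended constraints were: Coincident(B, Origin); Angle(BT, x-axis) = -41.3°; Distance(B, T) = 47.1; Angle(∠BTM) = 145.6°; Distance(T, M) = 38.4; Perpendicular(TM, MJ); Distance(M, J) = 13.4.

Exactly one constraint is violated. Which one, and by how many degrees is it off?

Perpendicular(TM, MJ) — off by 6.40°.

B = (0.00, 0.00) ✓; BT at -41.30° ✓; |BT| = 47.10 ✓; ∠BTM = 145.6° ✓; |TM| = 38.40 ✓; ∠(TM, MJ) = 83.60° ✗; |MJ| = 13.40 ✓.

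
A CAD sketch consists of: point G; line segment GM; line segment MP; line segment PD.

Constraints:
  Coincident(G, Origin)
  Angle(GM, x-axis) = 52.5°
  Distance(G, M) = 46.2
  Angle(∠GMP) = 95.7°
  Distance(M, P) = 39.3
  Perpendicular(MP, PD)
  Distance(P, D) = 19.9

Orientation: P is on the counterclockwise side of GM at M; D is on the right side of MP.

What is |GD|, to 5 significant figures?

79.153

G is at the origin; GM runs at 52.5° with length 46.2, so M = 46.2·(cos 52.5°, sin 52.5°) = (28.125, 36.653). ∠GMP = 95.7°, so MP runs at 52.5° + (180° − 95.7°) = 136.80° from the x-axis; with |MP| = 39.3, P = M + 39.3·(cos 136.80°, sin 136.80°) = (-0.52369, 63.556). The perpendicularity gives PD at right angles to MP; with |PD| = 19.9 on the right of MP, D = P + 19.9·(0.68455, 0.72897) = (13.099, 78.062). Then |GD| = |D − G| = 79.153.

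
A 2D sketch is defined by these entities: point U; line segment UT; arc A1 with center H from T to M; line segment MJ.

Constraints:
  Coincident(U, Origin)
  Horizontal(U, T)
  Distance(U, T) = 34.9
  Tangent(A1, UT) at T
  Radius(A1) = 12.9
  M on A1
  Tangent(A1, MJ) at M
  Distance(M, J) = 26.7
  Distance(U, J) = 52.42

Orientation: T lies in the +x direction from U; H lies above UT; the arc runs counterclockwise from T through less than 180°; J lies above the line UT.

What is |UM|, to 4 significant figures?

49.86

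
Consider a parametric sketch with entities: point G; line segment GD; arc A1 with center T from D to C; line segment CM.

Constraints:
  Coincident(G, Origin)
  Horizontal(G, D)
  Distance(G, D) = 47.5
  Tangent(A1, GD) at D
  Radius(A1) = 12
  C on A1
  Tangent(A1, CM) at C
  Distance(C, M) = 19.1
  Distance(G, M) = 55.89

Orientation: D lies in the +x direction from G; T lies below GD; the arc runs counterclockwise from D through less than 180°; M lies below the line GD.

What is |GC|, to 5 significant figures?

40.176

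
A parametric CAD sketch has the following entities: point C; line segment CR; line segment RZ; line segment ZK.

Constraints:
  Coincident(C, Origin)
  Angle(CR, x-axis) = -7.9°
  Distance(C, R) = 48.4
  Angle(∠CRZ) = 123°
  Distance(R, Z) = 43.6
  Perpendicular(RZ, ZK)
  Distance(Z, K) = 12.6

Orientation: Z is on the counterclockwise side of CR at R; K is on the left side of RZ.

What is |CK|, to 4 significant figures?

75.35

∠CRZ = 123.0°, so RZ runs at -7.9° + (180° − 123.0°) = 49.10° from the x-axis; with |RZ| = 43.6, Z = R + 43.6·(cos 49.10°, sin 49.10°) = (76.49, 26.30). RZ is perpendicular to ZK; with |ZK| = 12.6 on the left of RZ, K = Z + 12.6·(-0.7559, 0.6547) = (66.96, 34.55). Then |CK| = |K − C| = 75.35.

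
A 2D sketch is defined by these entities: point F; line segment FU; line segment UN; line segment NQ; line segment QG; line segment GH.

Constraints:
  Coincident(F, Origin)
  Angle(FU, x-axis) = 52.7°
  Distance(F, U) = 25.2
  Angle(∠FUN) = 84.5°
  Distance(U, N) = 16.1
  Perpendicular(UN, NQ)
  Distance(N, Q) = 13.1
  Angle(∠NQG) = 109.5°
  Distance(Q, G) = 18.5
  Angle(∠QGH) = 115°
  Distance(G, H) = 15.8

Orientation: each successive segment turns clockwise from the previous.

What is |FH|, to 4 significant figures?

22.62

F is at the origin; FU runs at 52.7° with length 25.2, so U = (15.27, 20.05). ∠FUN = 84.5° gives UN at -42.80° from the x-axis; with |UN| = 16.1, N = (27.08, 9.107). The perpendicularity gives NQ at right angles to UN, so NQ runs at -132.8°; with |NQ| = 13.1, Q = (18.18, -0.5049). ∠NQG = 109.5° gives QG at 156.7° from the x-axis; with |QG| = 18.5, G = (1.192, 6.813). ∠QGH = 115.0° gives GH at 91.70° from the x-axis; with |GH| = 15.8, H = (0.7233, 22.61). Then |FH| = |H − F| = 22.62.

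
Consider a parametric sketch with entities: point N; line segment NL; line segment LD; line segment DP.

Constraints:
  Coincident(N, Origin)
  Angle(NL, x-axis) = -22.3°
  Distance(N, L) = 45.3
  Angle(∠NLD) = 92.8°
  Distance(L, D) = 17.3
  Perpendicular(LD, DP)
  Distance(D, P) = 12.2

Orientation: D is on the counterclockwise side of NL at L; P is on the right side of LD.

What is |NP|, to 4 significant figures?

60.67

∠NLD = 92.8°, so LD runs at -22.3° + (180° − 92.8°) = 64.90° from the x-axis; with |LD| = 17.3, D = L + 17.3·(cos 64.90°, sin 64.90°) = (49.25, -1.523). LD is perpendicular to DP; with |DP| = 12.2 on the right of LD, P = D + 12.2·(0.9056, -0.4242) = (60.30, -6.698). Then |NP| = |P − N| = 60.67.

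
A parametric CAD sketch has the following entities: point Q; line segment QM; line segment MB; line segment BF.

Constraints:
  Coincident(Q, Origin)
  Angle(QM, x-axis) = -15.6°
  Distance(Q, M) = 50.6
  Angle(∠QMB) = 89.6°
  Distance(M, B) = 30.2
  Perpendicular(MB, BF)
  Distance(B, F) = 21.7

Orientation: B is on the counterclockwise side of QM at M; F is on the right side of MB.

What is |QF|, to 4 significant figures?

78.22

Q is at the origin; QM runs at -15.6° with length 50.6, so M = 50.6·(cos -15.6°, sin -15.6°) = (48.74, -13.61). ∠QMB = 89.6°, so MB runs at -15.6° + (180° − 89.6°) = 74.80° from the x-axis; with |MB| = 30.2, B = M + 30.2·(cos 74.80°, sin 74.80°) = (56.65, 15.54). MB is perpendicular to BF; with |BF| = 21.7 on the right of MB, F = B + 21.7·(0.9650, -0.2622) = (77.59, 9.847). Then |QF| = |F − Q| = 78.22.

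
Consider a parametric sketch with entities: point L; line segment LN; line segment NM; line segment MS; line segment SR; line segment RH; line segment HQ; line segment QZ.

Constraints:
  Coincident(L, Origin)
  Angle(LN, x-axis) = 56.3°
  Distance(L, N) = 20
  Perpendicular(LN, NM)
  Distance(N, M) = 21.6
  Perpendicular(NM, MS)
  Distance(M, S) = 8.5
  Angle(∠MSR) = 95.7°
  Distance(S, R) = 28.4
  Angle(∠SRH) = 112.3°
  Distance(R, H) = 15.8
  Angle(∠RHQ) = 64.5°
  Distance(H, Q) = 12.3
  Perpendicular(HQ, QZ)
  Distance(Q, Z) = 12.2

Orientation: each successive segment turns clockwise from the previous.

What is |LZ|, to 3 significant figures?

11.0

L is at the origin; LN runs at 56.3° with length 20.0, so N = (11.1, 16.6). LN ⟂ NM, so NM runs at -33.7°; with |NM| = 21.6, M = (29.1, 4.65). NM ⟂ MS, so MS runs at -124°; with |MS| = 8.5, S = (24.4, -2.42). ∠MSR = 95.7° gives SR at 152° from the x-axis; with |SR| = 28.4, R = (-0.725, 10.9). ∠SRH = 112.3° gives RH at 84.3° from the x-axis; with |RH| = 15.8, H = (0.844, 26.6). ∠RHQ = 64.5° gives HQ at -31.2° from the x-axis; with |HQ| = 12.3, Q = (11.4, 20.3). HQ ⟂ QZ, so QZ runs at -121°; with |QZ| = 12.2, Z = (5.05, 9.83). Then |LZ| = |Z − L| = 11.0.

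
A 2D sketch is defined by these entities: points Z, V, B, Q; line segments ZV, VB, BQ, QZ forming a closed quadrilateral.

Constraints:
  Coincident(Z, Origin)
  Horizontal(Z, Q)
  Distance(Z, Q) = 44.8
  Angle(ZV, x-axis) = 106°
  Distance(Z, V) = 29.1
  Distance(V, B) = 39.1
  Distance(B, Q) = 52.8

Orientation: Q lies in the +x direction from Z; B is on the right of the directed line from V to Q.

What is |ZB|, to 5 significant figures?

13.034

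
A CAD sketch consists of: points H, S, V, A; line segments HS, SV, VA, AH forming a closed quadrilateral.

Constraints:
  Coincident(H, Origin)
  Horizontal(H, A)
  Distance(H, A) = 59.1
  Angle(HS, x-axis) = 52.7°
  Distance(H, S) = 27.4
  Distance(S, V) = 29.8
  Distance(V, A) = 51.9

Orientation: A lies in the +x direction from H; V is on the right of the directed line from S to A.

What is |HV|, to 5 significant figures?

10.096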